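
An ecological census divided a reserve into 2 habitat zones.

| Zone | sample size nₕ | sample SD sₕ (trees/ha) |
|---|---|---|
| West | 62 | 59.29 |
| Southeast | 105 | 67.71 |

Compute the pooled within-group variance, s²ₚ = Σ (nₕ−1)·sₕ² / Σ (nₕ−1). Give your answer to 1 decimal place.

West: (62−1)·59.29² = 61·3515.3041 = 214433.5501
Southeast: (105−1)·67.71² = 104·4584.6441 = 476802.9864
Numerator = 691236.5365; denominator = Σ(nₕ−1) = 165.
s²ₚ = 691236.5365/165 = 4189.312... → 4189.3.

4189.3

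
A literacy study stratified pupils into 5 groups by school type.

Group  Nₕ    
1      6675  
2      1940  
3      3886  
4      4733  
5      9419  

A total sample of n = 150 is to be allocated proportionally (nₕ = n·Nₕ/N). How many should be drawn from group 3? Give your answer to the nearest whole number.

22

N = 6675 + 1940 + 3886 + 4733 + 9419 = 26653.
n_3 = 150·3886/26653 = 21.870... → 22.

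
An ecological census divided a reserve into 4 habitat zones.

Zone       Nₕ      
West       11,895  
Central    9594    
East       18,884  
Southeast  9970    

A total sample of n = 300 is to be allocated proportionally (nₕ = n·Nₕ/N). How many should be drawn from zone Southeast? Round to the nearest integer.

Share of zone Southeast = 9970/50343 = 0.19804.
Allocate 300 × 0.19804 = 59.412... → 59.

59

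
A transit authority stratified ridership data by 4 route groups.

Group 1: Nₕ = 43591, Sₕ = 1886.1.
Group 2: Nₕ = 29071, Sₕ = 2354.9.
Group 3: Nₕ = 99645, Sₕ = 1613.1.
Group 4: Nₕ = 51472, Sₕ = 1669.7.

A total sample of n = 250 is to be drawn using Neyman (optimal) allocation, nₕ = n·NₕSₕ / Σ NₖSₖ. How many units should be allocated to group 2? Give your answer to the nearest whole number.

1: NₕSₕ = 43591·1886.1 = 82216985.1
2: NₕSₕ = 29071·2354.9 = 68459297.9
3: NₕSₕ = 99645·1613.1 = 160737349.5
4: NₕSₕ = 51472·1669.7 = 85942798.4
Σ NₕSₕ = 397356430.9.
n_2 = 250·68459297.9/397356430.9 = 43.072... → 43.

43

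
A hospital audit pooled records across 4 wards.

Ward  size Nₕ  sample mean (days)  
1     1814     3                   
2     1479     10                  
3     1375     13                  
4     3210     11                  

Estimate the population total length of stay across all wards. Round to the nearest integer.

Estimate total by summing Nₕ·x̄ₕ over strata.
1814·3 + 1479·10 + 1375·13 + 3210·11 = 5442 + 14790 + 17875 + 35310 = 73417.

73417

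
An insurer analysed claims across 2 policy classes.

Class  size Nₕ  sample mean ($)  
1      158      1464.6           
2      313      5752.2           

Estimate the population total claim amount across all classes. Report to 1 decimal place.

2031845.4

Estimate total by summing Nₕ·x̄ₕ over strata.
158·1464.6 + 313·5752.2 = 231406.8 + 1800438.6 = 2031845.4.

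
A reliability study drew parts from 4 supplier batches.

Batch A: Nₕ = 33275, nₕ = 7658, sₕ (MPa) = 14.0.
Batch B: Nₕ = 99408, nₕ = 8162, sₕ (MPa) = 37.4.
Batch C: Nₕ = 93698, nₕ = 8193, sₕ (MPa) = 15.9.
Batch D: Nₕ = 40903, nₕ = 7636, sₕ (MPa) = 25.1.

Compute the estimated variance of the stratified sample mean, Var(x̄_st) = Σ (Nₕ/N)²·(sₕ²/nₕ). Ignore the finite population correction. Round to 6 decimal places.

0.029826

N = 267284; Wₕ = Nₕ/N.
batch A: (33275/267284)²·14.0²/7658 = 0.000396671
batch B: (99408/267284)²·37.4²/8162 = 0.023705186
batch C: (93698/267284)²·15.9²/8193 = 0.003791980
batch D: (40903/267284)²·25.1²/7636 = 0.001932173
Sum = 0.029826010 → 0.029826.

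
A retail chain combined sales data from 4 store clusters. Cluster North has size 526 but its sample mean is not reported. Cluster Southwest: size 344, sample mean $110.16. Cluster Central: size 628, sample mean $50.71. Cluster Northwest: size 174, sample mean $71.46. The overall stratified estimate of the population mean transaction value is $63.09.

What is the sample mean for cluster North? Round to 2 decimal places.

Σ Nₕx̄ₕ = N·μ, so 526·x̄_North = 1672·63.09 − (344·110.16 + 628·50.71 + 174·71.46).
= 105486.48 − 82174.96 = 23311.52.
x̄_North = 23311.52 / 526 = 44.3185... → 44.32.

44.32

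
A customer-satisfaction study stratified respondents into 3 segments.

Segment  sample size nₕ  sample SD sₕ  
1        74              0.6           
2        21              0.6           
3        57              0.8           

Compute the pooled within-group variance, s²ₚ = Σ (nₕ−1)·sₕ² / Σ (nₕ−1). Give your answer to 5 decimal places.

1: (74−1)·0.6² = 73·0.36 = 26.28
2: (21−1)·0.6² = 20·0.36 = 7.2
3: (57−1)·0.8² = 56·0.64 = 35.84
Numerator = 69.32; denominator = Σ(nₕ−1) = 149.
s²ₚ = 69.32/149 = 0.4652349... → 0.46523.

0.46523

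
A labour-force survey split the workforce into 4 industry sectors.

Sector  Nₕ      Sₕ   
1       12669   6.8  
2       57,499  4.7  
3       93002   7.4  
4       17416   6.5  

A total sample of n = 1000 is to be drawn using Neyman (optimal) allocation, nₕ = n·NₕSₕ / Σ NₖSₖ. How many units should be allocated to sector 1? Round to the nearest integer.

Σ NₕSₕ = 12669·6.8 + 57499·4.7 + 93002·7.4 + 17416·6.5 = 1157813.3.
Share for 1: 86149.2/1157813.3 = 0.07441.
n_1 = 1000 × 0.07441 = 74.407... → 74.

74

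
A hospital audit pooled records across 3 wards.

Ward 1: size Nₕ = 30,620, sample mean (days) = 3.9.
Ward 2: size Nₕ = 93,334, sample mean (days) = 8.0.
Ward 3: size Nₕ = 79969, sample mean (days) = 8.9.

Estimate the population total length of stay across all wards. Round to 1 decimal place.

1577814.1

Population total = Σ Nₕ·x̄ₕ (each stratum's size times its mean).
30620·3.9 + 93334·8.0 + 79969·8.9 = 119418 + 746672 + 711724.1 = 1577814.1.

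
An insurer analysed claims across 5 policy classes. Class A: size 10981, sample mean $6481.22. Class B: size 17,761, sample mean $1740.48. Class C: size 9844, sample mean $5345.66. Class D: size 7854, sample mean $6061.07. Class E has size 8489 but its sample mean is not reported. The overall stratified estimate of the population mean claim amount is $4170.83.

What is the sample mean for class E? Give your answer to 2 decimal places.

3155.88

Σ Nₕx̄ₕ = N·μ, so 8489·x̄_E = 54929·4170.83 − (10981·6481.22 + 17761·1740.48 + 9844·5345.66 + 7854·6061.07).
= 229099521.07 − 202309262.92 = 26790258.15.
x̄_E = 26790258.15 / 8489 = 3155.8792... → 3155.88.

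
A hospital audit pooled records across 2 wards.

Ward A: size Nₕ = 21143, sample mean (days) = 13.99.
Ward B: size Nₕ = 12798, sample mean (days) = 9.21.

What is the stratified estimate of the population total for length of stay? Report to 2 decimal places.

A: 21143·13.99 = 295790.57
B: 12798·9.21 = 117869.58
τ̂ = Σ Nₕx̄ₕ = 413660.15.

413660.15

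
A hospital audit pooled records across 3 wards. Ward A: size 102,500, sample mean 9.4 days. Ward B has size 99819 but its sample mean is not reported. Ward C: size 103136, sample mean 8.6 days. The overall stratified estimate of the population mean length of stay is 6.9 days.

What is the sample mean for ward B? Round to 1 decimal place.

2.6

N = 102500 + 99819 + 103136 = 305455.
Overall total = μ·N = 6.9·305455 = 2107639.5.
Subtract the known strata: 102500·9.4 + 103136·8.6 = 1850469.6.
Remaining total for ward B: 2107639.5 − 1850469.6 = 257169.9.
Divide by its size: 257169.9 / 99819 = 2.576... → 2.6.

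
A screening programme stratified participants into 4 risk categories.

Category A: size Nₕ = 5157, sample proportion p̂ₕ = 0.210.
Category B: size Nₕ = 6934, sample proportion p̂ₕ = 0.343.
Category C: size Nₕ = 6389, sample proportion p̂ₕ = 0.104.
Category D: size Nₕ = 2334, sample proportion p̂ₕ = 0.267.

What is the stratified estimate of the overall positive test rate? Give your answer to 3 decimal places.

Wₕ = Nₕ/N with N = 20814: 0.2478, 0.3331, 0.3070, 0.1121.
p̂_st = 0.2478·0.210 + 0.3331·0.343 + 0.3070·0.104 + 0.1121·0.267 ≈ 0.22816... → 0.228.

0.228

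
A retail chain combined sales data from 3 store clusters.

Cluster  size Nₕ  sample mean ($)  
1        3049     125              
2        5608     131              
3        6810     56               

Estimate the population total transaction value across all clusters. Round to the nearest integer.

1497133

1: 3049·125 = 381125
2: 5608·131 = 734648
3: 6810·56 = 381360
τ̂ = Σ Nₕx̄ₕ = 1497133.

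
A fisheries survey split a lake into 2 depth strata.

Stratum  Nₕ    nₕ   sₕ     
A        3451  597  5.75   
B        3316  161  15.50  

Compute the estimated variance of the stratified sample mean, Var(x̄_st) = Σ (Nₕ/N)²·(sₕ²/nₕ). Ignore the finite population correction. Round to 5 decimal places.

N = 6767. Term for each stratum: Wₕ²sₕ²/nₕ.
Var(x̄_st) = 0.01440320 + 0.35832261 = 0.37272581 → 0.37273.

0.37273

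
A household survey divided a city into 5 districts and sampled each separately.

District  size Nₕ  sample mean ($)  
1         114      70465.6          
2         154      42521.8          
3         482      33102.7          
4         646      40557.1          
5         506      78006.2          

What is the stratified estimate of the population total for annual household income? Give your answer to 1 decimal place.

1: 114·70465.6 = 8033078.4
2: 154·42521.8 = 6548357.2
3: 482·33102.7 = 15955501.4
4: 646·40557.1 = 26199886.6
5: 506·78006.2 = 39471137.2
τ̂ = Σ Nₕx̄ₕ = 96207960.8.

96207960.8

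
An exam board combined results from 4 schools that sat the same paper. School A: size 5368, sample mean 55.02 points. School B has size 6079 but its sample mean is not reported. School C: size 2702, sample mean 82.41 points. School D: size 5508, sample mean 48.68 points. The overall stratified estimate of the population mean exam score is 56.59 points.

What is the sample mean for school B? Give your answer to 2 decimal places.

53.67

Σ Nₕx̄ₕ = N·μ, so 6079·x̄_B = 19657·56.59 − (5368·55.02 + 2702·82.41 + 5508·48.68).
= 1112389.63 − 786148.62 = 326241.01.
x̄_B = 326241.01 / 6079 = 53.6669... → 53.67.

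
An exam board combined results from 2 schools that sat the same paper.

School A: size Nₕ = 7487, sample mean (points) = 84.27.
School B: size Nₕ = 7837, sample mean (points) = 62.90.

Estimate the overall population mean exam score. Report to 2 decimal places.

x̄_st = (Σ Nₕx̄ₕ) / (Σ Nₕ) = (7487·84.27 + 7837·62.90) / 15324
= 1123876.79 / 15324 = 73.3410... → 73.34.

73.34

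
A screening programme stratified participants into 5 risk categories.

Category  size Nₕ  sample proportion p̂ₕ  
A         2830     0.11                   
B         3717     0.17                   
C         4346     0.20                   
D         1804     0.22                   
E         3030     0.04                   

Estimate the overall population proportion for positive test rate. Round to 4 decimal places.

Wₕ = Nₕ/N with N = 15727: 0.1799, 0.2363, 0.2763, 0.1147, 0.1927.
p̂_st = 0.1799·0.11 + 0.2363·0.17 + 0.2763·0.20 + 0.1147·0.22 + 0.1927·0.04 ≈ 0.148183... → 0.1482.

0.1482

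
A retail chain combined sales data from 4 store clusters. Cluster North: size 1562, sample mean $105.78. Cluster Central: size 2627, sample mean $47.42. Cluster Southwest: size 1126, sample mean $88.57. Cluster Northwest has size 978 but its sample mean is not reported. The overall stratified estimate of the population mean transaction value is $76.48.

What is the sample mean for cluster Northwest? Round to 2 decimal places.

Σ Nₕx̄ₕ = N·μ, so 978·x̄_Northwest = 6293·76.48 − (1562·105.78 + 2627·47.42 + 1126·88.57).
= 481288.64 − 389530.52 = 91758.12.
x̄_Northwest = 91758.12 / 978 = 93.8222... → 93.82.

93.82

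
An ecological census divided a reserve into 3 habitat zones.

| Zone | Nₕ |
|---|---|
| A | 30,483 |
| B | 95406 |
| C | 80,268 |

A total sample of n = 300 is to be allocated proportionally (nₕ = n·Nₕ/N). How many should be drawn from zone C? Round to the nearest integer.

117

Share of zone C = 80268/206157 = 0.38935.
Allocate 300 × 0.38935 = 116.806... → 117.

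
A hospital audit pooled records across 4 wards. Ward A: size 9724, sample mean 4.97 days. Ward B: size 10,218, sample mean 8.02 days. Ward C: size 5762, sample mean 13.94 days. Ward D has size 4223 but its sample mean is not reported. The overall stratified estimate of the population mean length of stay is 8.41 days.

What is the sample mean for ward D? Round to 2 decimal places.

9.73

Σ Nₕx̄ₕ = N·μ, so 4223·x̄_D = 29927·8.41 − (9724·4.97 + 10218·8.02 + 5762·13.94).
= 251686.07 − 210598.92 = 41087.15.
x̄_D = 41087.15 / 4223 = 9.7294... → 9.73.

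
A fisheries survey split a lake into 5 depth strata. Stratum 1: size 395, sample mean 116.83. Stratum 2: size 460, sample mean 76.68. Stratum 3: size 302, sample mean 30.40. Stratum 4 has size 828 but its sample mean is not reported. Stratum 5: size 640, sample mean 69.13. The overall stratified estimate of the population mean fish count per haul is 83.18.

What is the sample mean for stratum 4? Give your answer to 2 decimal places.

Σ Nₕx̄ₕ = N·μ, so 828·x̄_4 = 2625·83.18 − (395·116.83 + 460·76.68 + 302·30.40 + 640·69.13).
= 218347.5 − 134844.65 = 83502.85.
x̄_4 = 83502.85 / 828 = 100.8489... → 100.85.

100.85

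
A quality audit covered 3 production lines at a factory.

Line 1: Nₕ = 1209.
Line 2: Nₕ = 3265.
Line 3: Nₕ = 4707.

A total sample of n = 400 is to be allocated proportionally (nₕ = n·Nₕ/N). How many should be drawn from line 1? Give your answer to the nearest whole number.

53

Share of line 1 = 1209/9181 = 0.13169.
Allocate 400 × 0.13169 = 52.674... → 53.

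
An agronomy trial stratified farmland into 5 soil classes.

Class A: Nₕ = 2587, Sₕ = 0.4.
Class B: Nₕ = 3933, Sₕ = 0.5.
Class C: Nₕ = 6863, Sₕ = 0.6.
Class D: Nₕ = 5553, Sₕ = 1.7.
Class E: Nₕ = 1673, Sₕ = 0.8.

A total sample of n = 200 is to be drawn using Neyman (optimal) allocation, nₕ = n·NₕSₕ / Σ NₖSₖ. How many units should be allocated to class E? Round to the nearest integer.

A: NₕSₕ = 2587·0.4 = 1034.8
B: NₕSₕ = 3933·0.5 = 1966.5
C: NₕSₕ = 6863·0.6 = 4117.8
D: NₕSₕ = 5553·1.7 = 9440.1
E: NₕSₕ = 1673·0.8 = 1338.4
Σ NₕSₕ = 17897.6.
n_E = 200·1338.4/17897.6 = 14.956... → 15.

15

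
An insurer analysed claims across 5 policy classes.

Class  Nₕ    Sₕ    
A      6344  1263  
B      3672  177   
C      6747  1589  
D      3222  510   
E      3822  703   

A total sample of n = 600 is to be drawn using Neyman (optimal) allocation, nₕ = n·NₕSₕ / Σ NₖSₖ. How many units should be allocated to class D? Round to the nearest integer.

A: NₕSₕ = 6344·1263 = 8012472
B: NₕSₕ = 3672·177 = 649944
C: NₕSₕ = 6747·1589 = 10720983
D: NₕSₕ = 3222·510 = 1643220
E: NₕSₕ = 3822·703 = 2686866
Σ NₕSₕ = 23713485.
n_D = 600·1643220/23713485 = 41.577... → 42.

42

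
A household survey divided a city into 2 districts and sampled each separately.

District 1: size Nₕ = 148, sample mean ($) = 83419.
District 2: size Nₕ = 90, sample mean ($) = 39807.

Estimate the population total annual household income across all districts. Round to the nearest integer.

15928642

Estimate total by summing Nₕ·x̄ₕ over strata.
148·83419 + 90·39807 = 12346012 + 3582630 = 15928642.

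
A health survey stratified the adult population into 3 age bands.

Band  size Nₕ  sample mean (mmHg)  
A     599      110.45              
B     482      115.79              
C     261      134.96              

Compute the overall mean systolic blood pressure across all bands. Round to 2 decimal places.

117.13

N = 1342; weights Wₕ = Nₕ/N = (0.4463, 0.3592, 0.1945).
x̄_st = Σ Wₕ·x̄ₕ = 0.4463·110.45 + 0.3592·115.79 + 0.1945·134.96 ≈ 117.1348...
→ 117.13.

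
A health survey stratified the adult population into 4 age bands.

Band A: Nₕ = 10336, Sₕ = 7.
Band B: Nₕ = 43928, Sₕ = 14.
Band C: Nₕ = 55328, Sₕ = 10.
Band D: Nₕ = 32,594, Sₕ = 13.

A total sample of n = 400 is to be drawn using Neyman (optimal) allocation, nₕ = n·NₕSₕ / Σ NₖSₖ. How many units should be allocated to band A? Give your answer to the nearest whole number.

17

Σ NₕSₕ = 10336·7 + 43928·14 + 55328·10 + 32594·13 = 1664346.
Share for A: 72352/1664346 = 0.04347.
n_A = 400 × 0.04347 = 17.389... → 17.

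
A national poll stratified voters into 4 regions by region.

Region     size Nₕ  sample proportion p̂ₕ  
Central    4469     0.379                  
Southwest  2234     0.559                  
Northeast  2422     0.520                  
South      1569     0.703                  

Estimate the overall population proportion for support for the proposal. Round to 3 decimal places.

N = 4469 + 2234 + 2422 + 1569 = 10694.
Overall proportion = Σ (Nₕ/N)·p̂ₕ.
Σ Nₕp̂ₕ = 1693.751 + 1248.806 + 1259.44 + 1103.007 = 5305.004.
5305.004 / 10694 = 0.49607... → 0.496.

0.496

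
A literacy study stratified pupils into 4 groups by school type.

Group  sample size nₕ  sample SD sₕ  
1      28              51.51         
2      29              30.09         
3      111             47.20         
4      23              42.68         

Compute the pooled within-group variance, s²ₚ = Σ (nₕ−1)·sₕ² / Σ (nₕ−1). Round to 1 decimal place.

2043.5

Degrees of freedom: 27 + 28 + 110 + 22 = 187.
Σ(nₕ−1)sₕ² = 27·2653.2801 + 28·905.4081 + 110·2227.84 + 22·1821.5824 = 382127.2023.
s²ₚ = 382127.2023 / 187 = 2043.461... → 2043.5.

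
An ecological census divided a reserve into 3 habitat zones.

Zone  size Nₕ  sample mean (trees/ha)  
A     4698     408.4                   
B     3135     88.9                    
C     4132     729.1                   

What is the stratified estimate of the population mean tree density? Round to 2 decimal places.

N = 11965; weights Wₕ = Nₕ/N = (0.3926, 0.2620, 0.3453).
x̄_st = Σ Wₕ·x̄ₕ = 0.3926·408.4 + 0.2620·88.9 + 0.3453·729.1 ≈ 435.4372...
→ 435.44.

435.44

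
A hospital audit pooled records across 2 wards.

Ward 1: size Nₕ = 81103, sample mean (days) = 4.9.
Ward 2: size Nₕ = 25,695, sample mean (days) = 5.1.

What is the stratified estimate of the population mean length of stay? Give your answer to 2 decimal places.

N = 106798; weights Wₕ = Nₕ/N = (0.7594, 0.2406).
x̄_st = Σ Wₕ·x̄ₕ = 0.7594·4.9 + 0.2406·5.1 ≈ 4.9481...
→ 4.95.

4.95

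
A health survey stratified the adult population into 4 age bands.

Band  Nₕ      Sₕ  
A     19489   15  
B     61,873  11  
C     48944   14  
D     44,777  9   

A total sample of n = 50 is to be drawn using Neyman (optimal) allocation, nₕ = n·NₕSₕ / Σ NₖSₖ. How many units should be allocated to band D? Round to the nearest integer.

A: NₕSₕ = 19489·15 = 292335
B: NₕSₕ = 61873·11 = 680603
C: NₕSₕ = 48944·14 = 685216
D: NₕSₕ = 44777·9 = 402993
Σ NₕSₕ = 2061147.
n_D = 50·402993/2061147 = 9.776... → 10.

10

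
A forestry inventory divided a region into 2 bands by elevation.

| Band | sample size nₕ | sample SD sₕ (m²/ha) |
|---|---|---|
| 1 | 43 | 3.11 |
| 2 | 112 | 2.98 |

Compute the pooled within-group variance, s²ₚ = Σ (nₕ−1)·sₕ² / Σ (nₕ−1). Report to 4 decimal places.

Degrees of freedom: 42 + 111 = 153.
Σ(nₕ−1)sₕ² = 42·9.6721 + 111·8.8804 = 1391.9526.
s²ₚ = 1391.9526 / 153 = 9.097729... → 9.0977.

9.0977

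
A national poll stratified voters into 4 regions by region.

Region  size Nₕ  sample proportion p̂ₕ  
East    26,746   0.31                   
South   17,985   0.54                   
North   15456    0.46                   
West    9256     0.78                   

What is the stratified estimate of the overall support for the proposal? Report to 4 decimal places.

N = 26746 + 17985 + 15456 + 9256 = 69443.
Overall proportion = Σ (Nₕ/N)·p̂ₕ.
Σ Nₕp̂ₕ = 8291.26 + 9711.9 + 7109.76 + 7219.68 = 32332.6.
32332.6 / 69443 = 0.465599... → 0.4656.

0.4656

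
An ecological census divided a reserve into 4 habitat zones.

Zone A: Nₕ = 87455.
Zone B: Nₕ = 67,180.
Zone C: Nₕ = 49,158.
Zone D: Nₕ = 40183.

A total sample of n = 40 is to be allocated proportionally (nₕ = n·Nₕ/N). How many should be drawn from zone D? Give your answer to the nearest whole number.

N = 87455 + 67180 + 49158 + 40183 = 243976.
n_D = 40·40183/243976 = 6.588... → 7.

7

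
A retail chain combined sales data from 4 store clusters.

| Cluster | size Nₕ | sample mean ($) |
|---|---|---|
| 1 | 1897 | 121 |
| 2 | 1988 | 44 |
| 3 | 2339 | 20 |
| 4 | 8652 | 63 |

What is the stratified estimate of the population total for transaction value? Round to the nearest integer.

1: 1897·121 = 229537
2: 1988·44 = 87472
3: 2339·20 = 46780
4: 8652·63 = 545076
τ̂ = Σ Nₕx̄ₕ = 908865.

908865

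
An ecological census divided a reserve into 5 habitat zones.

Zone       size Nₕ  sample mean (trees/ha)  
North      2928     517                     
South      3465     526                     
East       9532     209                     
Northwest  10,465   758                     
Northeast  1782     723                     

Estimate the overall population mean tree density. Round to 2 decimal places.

516.45

x̄_st = (Σ Nₕx̄ₕ) / (Σ Nₕ) = (2928·517 + 3465·526 + 9532·209 + 10465·758 + 1782·723) / 28172
= 14549410 / 28172 = 516.4493... → 516.45.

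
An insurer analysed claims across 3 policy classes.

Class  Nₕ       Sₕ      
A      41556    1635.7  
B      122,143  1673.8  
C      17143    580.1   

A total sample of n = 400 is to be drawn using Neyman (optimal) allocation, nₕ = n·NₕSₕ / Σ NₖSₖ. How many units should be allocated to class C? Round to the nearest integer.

A: NₕSₕ = 41556·1635.7 = 67973149.2
B: NₕSₕ = 122143·1673.8 = 204442953.4
C: NₕSₕ = 17143·580.1 = 9944654.3
Σ NₕSₕ = 282360756.9.
n_C = 400·9944654.3/282360756.9 = 14.088... → 14.

14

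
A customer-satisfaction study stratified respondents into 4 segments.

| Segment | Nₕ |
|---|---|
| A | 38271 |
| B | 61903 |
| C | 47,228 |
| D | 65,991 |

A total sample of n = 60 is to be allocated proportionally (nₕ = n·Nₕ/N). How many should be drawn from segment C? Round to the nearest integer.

Share of segment C = 47228/213393 = 0.22132.
Allocate 60 × 0.22132 = 13.279... → 13.

13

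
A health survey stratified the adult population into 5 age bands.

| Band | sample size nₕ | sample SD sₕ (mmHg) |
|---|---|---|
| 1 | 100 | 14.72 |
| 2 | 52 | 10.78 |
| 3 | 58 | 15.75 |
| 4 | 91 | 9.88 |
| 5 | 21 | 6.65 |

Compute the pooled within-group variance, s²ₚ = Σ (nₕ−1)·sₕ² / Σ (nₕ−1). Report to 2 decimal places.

161.47

1: (100−1)·14.72² = 99·216.6784 = 21451.1616
2: (52−1)·10.78² = 51·116.2084 = 5926.6284
3: (58−1)·15.75² = 57·248.0625 = 14139.5625
4: (91−1)·9.88² = 90·97.6144 = 8785.296
5: (21−1)·6.65² = 20·44.2225 = 884.45
Numerator = 51187.0985; denominator = Σ(nₕ−1) = 317.
s²ₚ = 51187.0985/317 = 161.4735... → 161.47.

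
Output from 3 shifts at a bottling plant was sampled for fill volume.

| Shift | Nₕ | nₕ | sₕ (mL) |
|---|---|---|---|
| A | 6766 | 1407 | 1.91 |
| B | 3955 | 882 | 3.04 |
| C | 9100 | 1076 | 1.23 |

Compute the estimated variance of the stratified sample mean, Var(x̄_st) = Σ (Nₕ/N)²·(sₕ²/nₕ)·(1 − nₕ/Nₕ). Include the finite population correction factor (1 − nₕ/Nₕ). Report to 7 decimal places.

0.0008248

N = 19821; Wₕ = Nₕ/N.
shift A: (6766/19821)²·1.91²/1407·(1 − 1407/6766) = 0.0002392970
shift B: (3955/19821)²·3.04²/882·(1 − 882/3955) = 0.0003241429
shift C: (9100/19821)²·1.23²/1076·(1 − 1076/9100) = 0.0002613239
Sum = 0.0008247638 → 0.0008248.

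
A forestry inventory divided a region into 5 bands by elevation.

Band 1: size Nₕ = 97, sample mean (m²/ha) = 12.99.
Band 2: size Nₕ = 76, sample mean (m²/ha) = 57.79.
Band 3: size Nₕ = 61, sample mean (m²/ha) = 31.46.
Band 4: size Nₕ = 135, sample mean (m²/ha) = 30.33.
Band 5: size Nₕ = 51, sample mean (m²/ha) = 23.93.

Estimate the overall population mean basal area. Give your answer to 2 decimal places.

30.68

N = 97 + 76 + 61 + 135 + 51 = 420.
Weight each subgroup mean by Nₕ/N and sum.
Σ Nₕx̄ₕ = 97·12.99 + 76·57.79 + 61·31.46 + 135·30.33 + 51·23.93 = 1260.03 + 4392.04 + 1919.06 + 4094.55 + 1220.43 = 12886.11.
Divide by N: 12886.11 / 420 = 30.6812... → 30.68.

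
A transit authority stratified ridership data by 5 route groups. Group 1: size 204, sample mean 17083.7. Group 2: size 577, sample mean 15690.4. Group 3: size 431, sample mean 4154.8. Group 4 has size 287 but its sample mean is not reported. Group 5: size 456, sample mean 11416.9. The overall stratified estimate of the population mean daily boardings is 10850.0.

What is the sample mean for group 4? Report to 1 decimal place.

N = 204 + 577 + 431 + 287 + 456 = 1955.
Overall total = μ·N = 10850.0·1955 = 21211750.
Subtract the known strata: 204·17083.7 + 577·15690.4 + 431·4154.8 + 456·11416.9 = 19535260.8.
Remaining total for group 4: 21211750 − 19535260.8 = 1676489.2.
Divide by its size: 1676489.2 / 287 = 5841.426... → 5841.4.

5841.4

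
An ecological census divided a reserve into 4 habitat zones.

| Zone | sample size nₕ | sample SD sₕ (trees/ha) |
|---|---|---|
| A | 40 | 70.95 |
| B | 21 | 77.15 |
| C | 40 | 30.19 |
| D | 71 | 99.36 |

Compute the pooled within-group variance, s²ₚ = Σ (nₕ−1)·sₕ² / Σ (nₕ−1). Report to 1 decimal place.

6202.3

Degrees of freedom: 39 + 20 + 39 + 70 = 168.
Σ(nₕ−1)sₕ² = 39·5033.9025 + 20·5952.1225 + 39·911.4361 + 70·9872.4096 = 1041979.3274.
s²ₚ = 1041979.3274 / 168 = 6202.258... → 6202.3.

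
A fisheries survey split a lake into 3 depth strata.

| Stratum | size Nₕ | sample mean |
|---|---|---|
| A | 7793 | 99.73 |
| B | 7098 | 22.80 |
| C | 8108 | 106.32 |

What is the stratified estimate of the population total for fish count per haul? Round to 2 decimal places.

Estimate total by summing Nₕ·x̄ₕ over strata.
7793·99.73 + 7098·22.80 + 8108·106.32 = 777195.89 + 161834.4 + 862042.56 = 1801072.85.

1801072.85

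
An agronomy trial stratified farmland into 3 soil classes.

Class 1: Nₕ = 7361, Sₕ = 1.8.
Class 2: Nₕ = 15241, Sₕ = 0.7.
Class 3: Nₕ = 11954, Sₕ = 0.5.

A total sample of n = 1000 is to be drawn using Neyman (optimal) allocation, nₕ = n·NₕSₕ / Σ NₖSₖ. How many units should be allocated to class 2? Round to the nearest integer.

357

Σ NₕSₕ = 7361·1.8 + 15241·0.7 + 11954·0.5 = 29895.5.
Share for 2: 10668.7/29895.5 = 0.35687.
n_2 = 1000 × 0.35687 = 356.866... → 357.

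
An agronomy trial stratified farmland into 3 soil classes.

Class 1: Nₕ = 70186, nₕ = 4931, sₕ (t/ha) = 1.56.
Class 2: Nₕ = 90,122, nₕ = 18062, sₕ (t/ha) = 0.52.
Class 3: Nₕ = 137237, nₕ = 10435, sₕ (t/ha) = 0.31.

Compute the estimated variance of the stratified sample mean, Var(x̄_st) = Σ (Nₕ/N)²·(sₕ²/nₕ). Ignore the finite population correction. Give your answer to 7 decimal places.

N = 297545. Term for each stratum: Wₕ²sₕ²/nₕ.
Var(x̄_st) = 0.0000274606 + 0.0000013734 + 0.0000019592 = 0.0000307931 → 0.0000308.

0.0000308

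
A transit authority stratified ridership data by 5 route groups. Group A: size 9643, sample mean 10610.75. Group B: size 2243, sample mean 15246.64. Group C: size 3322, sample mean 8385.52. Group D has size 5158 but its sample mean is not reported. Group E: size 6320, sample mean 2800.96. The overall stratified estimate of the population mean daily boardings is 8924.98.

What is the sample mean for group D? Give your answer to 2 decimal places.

N = 9643 + 2243 + 3322 + 5158 + 6320 = 26686.
Overall total = μ·N = 8924.98·26686 = 238172016.28.
Subtract the known strata: 9643·10610.75 + 2243·15246.64 + 3322·8385.52 + 6320·2800.96 = 182076440.41.
Remaining total for group D: 238172016.28 − 182076440.41 = 56095575.87.
Divide by its size: 56095575.87 / 5158 = 10875.4509... → 10875.45.

10875.45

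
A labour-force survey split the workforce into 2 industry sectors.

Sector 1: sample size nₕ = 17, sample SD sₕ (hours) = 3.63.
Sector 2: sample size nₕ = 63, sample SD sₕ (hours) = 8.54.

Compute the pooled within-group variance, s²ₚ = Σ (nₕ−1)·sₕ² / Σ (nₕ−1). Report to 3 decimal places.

Degrees of freedom: 16 + 62 = 78.
Σ(nₕ−1)sₕ² = 16·13.1769 + 62·72.9316 = 4732.5896.
s²ₚ = 4732.5896 / 78 = 60.67423... → 60.674.

60.674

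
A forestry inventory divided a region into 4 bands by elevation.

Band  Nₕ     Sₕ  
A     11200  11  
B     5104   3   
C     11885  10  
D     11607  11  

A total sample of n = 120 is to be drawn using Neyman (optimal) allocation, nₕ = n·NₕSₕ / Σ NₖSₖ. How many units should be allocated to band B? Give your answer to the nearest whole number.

5

A: NₕSₕ = 11200·11 = 123200
B: NₕSₕ = 5104·3 = 15312
C: NₕSₕ = 11885·10 = 118850
D: NₕSₕ = 11607·11 = 127677
Σ NₕSₕ = 385039.
n_B = 120·15312/385039 = 4.772... → 5.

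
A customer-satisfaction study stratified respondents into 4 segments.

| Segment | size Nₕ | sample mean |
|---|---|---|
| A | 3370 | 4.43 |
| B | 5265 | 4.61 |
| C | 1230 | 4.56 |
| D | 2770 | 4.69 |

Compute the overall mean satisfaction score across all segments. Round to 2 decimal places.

4.57

N = 12635; weights Wₕ = Nₕ/N = (0.2667, 0.4167, 0.0973, 0.2192).
x̄_st = Σ Wₕ·x̄ₕ = 0.2667·4.43 + 0.4167·4.61 + 0.0973·4.56 + 0.2192·4.69 ≈ 4.5747...
→ 4.57.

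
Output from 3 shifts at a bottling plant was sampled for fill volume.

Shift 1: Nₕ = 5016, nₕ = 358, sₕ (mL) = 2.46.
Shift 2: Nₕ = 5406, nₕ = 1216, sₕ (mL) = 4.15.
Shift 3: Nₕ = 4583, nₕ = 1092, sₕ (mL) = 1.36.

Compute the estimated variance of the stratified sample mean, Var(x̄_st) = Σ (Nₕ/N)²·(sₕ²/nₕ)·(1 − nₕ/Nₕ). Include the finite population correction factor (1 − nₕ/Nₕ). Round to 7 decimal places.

N = 15005. Term for each stratum: Wₕ²sₕ²/nₕ·(1−nₕ/Nₕ).
Var(x̄_st) = 0.0017541721 + 0.0014248879 + 0.0001203602 = 0.0032994201 → 0.0032994.

0.0032994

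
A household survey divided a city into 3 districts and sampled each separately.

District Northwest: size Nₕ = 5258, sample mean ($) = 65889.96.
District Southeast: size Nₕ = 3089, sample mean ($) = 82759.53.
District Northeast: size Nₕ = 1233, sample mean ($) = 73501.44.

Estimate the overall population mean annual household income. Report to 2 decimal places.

N = 5258 + 3089 + 1233 = 9580.
Weight each subgroup mean by Nₕ/N and sum.
Σ Nₕx̄ₕ = 5258·65889.96 + 3089·82759.53 + 1233·73501.44 = 346449409.68 + 255644188.17 + 90627275.52 = 692720873.37.
Divide by N: 692720873.37 / 9580 = 72309.0682... → 72309.07.

72309.07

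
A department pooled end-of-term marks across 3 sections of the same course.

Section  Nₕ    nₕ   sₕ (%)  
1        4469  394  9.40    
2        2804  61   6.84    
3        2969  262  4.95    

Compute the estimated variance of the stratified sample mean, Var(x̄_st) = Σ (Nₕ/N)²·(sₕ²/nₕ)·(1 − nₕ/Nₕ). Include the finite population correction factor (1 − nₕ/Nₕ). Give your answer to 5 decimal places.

N = 10242. Term for each stratum: Wₕ²sₕ²/nₕ·(1−nₕ/Nₕ).
Var(x̄_st) = 0.03893390 + 0.05623629 + 0.00716536 = 0.10233555 → 0.10234.

0.10234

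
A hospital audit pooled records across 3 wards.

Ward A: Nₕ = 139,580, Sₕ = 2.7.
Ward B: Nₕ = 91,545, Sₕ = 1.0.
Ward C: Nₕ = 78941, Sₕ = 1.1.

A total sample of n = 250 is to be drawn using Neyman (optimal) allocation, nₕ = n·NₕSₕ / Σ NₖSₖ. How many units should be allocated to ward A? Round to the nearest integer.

A: NₕSₕ = 139580·2.7 = 376866
B: NₕSₕ = 91545·1.0 = 91545
C: NₕSₕ = 78941·1.1 = 86835.1
Σ NₕSₕ = 555246.1.
n_A = 250·376866/555246.1 = 169.684... → 170.

170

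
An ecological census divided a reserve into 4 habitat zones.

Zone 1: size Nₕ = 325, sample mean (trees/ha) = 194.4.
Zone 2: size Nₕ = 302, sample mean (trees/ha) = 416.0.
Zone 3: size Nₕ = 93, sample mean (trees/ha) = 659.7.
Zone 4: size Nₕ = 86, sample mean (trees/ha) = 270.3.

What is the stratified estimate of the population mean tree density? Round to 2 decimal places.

x̄_st = (Σ Nₕx̄ₕ) / (Σ Nₕ) = (325·194.4 + 302·416.0 + 93·659.7 + 86·270.3) / 806
= 273409.9 / 806 = 339.2182... → 339.22.

339.22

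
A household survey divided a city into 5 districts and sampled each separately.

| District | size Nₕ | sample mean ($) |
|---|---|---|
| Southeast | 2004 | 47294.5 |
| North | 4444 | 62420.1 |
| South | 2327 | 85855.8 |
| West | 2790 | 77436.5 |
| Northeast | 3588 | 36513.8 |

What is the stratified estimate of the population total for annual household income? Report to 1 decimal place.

919018898.4

Population total = Σ Nₕ·x̄ₕ (each stratum's size times its mean).
2004·47294.5 + 4444·62420.1 + 2327·85855.8 + 2790·77436.5 + 3588·36513.8 = 94778178 + 277394924.4 + 199786446.6 + 216047835 + 131011514.4 = 919018898.4.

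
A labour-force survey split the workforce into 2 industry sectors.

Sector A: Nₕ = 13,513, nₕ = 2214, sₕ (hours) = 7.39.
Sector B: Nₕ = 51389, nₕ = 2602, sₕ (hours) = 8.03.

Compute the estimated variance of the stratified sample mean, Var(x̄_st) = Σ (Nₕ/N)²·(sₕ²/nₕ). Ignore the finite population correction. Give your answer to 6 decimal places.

N = 64902. Term for each stratum: Wₕ²sₕ²/nₕ.
Var(x̄_st) = 0.001069298 + 0.015536313 = 0.016605611 → 0.016606.

0.016606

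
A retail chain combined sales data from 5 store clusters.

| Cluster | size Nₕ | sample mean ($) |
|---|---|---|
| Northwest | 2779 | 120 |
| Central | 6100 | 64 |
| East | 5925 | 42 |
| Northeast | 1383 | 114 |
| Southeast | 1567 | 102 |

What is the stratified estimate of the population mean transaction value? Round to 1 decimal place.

N = 17754; weights Wₕ = Nₕ/N = (0.1565, 0.3436, 0.3337, 0.0779, 0.0883).
x̄_st = Σ Wₕ·x̄ₕ = 0.1565·120 + 0.3436·64 + 0.3337·42 + 0.0779·114 + 0.0883·102 ≈ 72.672...
→ 72.7.

72.7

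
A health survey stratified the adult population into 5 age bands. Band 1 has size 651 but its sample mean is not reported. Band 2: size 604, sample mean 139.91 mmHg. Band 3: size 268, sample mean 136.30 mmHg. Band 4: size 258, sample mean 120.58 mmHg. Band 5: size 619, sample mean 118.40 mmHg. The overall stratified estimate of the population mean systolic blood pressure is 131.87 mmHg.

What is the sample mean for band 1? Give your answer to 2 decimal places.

139.87

N = 651 + 604 + 268 + 258 + 619 = 2400.
Overall total = μ·N = 131.87·2400 = 316488.
Subtract the known strata: 604·139.91 + 268·136.30 + 258·120.58 + 619·118.40 = 225433.28.
Remaining total for band 1: 316488 − 225433.28 = 91054.72.
Divide by its size: 91054.72 / 651 = 139.8690... → 139.87.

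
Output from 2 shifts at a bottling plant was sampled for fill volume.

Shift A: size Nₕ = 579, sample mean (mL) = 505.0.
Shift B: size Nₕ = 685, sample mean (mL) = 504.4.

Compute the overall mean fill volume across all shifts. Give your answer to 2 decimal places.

N = 1264; weights Wₕ = Nₕ/N = (0.4581, 0.5419).
x̄_st = Σ Wₕ·x̄ₕ = 0.4581·505.0 + 0.5419·504.4 ≈ 504.6748...
→ 504.67.

504.67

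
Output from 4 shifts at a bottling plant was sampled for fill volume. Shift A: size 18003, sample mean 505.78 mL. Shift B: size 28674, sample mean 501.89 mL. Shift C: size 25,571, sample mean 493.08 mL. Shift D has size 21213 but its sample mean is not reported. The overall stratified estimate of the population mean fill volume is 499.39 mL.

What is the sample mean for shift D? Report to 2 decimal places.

498.19

N = 18003 + 28674 + 25571 + 21213 = 93461.
Overall total = μ·N = 499.39·93461 = 46673488.79.
Subtract the known strata: 18003·505.78 + 28674·501.89 + 25571·493.08 = 36105299.88.
Remaining total for shift D: 46673488.79 − 36105299.88 = 10568188.91.
Divide by its size: 10568188.91 / 21213 = 498.1940... → 498.19.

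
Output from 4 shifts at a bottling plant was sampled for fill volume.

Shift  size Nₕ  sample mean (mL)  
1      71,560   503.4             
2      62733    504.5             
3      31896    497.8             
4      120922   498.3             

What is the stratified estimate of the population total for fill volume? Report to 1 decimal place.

143805363.9

1: 71560·503.4 = 36023304
2: 62733·504.5 = 31648798.5
3: 31896·497.8 = 15877828.8
4: 120922·498.3 = 60255432.6
τ̂ = Σ Nₕx̄ₕ = 143805363.9.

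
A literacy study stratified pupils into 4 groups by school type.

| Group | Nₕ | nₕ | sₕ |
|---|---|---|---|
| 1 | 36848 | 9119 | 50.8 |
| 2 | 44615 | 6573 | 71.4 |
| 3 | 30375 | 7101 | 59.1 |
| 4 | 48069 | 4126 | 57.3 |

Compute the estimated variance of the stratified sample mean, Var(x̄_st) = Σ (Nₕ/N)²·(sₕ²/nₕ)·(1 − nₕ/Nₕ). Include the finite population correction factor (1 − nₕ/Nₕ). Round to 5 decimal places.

N = 159907. Term for each stratum: Wₕ²sₕ²/nₕ·(1−nₕ/Nₕ).
Var(x̄_st) = 0.01130820 + 0.05148042 + 0.01359903 + 0.06573548 = 0.14212313 → 0.14212.

0.14212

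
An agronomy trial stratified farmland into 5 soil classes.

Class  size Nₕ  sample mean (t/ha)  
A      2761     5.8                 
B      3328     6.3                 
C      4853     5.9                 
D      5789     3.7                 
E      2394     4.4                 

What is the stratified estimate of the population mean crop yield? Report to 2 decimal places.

N = 19125; weights Wₕ = Nₕ/N = (0.1444, 0.1740, 0.2538, 0.3027, 0.1252).
x̄_st = Σ Wₕ·x̄ₕ = 0.1444·5.8 + 0.1740·6.3 + 0.2538·5.9 + 0.3027·3.7 + 0.1252·4.4 ≈ 5.1015...
→ 5.10.

5.10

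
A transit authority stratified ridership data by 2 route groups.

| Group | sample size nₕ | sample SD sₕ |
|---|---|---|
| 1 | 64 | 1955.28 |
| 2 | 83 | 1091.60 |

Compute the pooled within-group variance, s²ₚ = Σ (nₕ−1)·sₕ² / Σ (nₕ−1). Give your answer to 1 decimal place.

2334944.7

1: (64−1)·1955.28² = 63·3823119.8784 = 240856552.3392
2: (83−1)·1091.60² = 82·1191590.56 = 97710425.92
Numerator = 338566978.2592; denominator = Σ(nₕ−1) = 145.
s²ₚ = 338566978.2592/145 = 2334944.678... → 2334944.7.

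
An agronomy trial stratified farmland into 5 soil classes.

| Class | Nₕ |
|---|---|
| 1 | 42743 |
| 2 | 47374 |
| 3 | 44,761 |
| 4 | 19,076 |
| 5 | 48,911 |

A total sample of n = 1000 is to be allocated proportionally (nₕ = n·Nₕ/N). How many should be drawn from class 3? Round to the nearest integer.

221

N = 42743 + 47374 + 44761 + 19076 + 48911 = 202865.
n_3 = 1000·44761/202865 = 220.644... → 221.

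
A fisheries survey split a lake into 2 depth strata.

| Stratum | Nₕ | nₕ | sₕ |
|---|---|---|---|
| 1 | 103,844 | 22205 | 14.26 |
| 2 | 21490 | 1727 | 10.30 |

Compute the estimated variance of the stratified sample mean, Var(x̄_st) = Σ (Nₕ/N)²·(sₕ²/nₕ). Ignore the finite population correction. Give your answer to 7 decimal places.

0.0080926

N = 125334. Term for each stratum: Wₕ²sₕ²/nₕ.
Var(x̄_st) = 0.0062865633 + 0.0018059975 = 0.0080925607 → 0.0080926.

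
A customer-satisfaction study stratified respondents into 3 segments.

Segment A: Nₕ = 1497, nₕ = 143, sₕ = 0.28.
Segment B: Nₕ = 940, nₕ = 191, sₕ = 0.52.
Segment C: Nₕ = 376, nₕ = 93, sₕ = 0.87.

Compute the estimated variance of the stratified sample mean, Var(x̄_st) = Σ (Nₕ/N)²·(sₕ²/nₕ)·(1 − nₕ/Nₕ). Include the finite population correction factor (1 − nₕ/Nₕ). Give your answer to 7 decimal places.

N = 2813. Term for each stratum: Wₕ²sₕ²/nₕ·(1−nₕ/Nₕ).
Var(x̄_st) = 0.0001404368 + 0.0001259632 + 0.0001094436 = 0.0003758436 → 0.0003758.

0.0003758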